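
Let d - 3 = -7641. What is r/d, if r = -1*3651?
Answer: 1217/2546 ≈ 0.47800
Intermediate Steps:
d = -7638 (d = 3 - 7641 = -7638)
r = -3651
r/d = -3651/(-7638) = -3651*(-1/7638) = 1217/2546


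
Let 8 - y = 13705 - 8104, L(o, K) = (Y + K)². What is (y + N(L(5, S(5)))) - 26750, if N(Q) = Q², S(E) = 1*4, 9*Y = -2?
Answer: -210866087/6561 ≈ -32139.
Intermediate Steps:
Y = -2/9 (Y = (⅑)*(-2) = -2/9 ≈ -0.22222)
S(E) = 4
L(o, K) = (-2/9 + K)²
y = -5593 (y = 8 - (13705 - 8104) = 8 - 1*5601 = 8 - 5601 = -5593)
(y + N(L(5, S(5)))) - 26750 = (-5593 + ((-2 + 9*4)²/81)²) - 26750 = (-5593 + ((-2 + 36)²/81)²) - 26750 = (-5593 + ((1/81)*34²)²) - 26750 = (-5593 + ((1/81)*1156)²) - 26750 = (-5593 + (1156/81)²) - 26750 = (-5593 + 1336336/6561) - 26750 = -35359337/6561 - 26750 = -210866087/6561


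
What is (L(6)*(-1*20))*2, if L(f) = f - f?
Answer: 0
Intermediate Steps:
L(f) = 0
(L(6)*(-1*20))*2 = (0*(-1*20))*2 = (0*(-20))*2 = 0*2 = 0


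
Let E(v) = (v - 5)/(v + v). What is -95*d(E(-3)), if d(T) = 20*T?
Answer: -7600/3 ≈ -2533.3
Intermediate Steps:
E(v) = (-5 + v)/(2*v) (E(v) = (-5 + v)/((2*v)) = (-5 + v)*(1/(2*v)) = (-5 + v)/(2*v))
-95*d(E(-3)) = -1900*(½)*(-5 - 3)/(-3) = -1900*(½)*(-⅓)*(-8) = -1900*4/3 = -95*80/3 = -7600/3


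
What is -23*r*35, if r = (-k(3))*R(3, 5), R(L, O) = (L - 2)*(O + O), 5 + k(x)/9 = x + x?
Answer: 72450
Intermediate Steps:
k(x) = -45 + 18*x (k(x) = -45 + 9*(x + x) = -45 + 9*(2*x) = -45 + 18*x)
R(L, O) = 2*O*(-2 + L) (R(L, O) = (-2 + L)*(2*O) = 2*O*(-2 + L))
r = -90 (r = (-(-45 + 18*3))*(2*5*(-2 + 3)) = (-(-45 + 54))*(2*5*1) = -1*9*10 = -9*10 = -90)
-23*r*35 = -23*(-90)*35 = 2070*35 = 72450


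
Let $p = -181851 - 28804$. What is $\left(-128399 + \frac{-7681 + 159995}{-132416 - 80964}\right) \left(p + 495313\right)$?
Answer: $- \frac{8589251347809}{235} \approx -3.655 \cdot 10^{10}$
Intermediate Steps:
$p = -210655$ ($p = -181851 - 28804 = -210655$)
$\left(-128399 + \frac{-7681 + 159995}{-132416 - 80964}\right) \left(p + 495313\right) = \left(-128399 + \frac{-7681 + 159995}{-132416 - 80964}\right) \left(-210655 + 495313\right) = \left(-128399 + \frac{152314}{-213380}\right) 284658 = \left(-128399 + 152314 \left(- \frac{1}{213380}\right)\right) 284658 = \left(-128399 - \frac{76157}{106690}\right) 284658 = \left(- \frac{13698965467}{106690}\right) 284658 = - \frac{8589251347809}{235}$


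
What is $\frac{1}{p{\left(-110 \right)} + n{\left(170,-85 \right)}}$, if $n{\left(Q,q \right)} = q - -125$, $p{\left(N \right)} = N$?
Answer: $- \frac{1}{70} \approx -0.014286$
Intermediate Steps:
$n{\left(Q,q \right)} = 125 + q$ ($n{\left(Q,q \right)} = q + 125 = 125 + q$)
$\frac{1}{p{\left(-110 \right)} + n{\left(170,-85 \right)}} = \frac{1}{-110 + \left(125 - 85\right)} = \frac{1}{-110 + 40} = \frac{1}{-70} = - \frac{1}{70}$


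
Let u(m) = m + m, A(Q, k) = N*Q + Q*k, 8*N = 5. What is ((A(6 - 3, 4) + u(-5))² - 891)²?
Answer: 3143059969/4096 ≈ 7.6735e+5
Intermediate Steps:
N = 5/8 (N = (⅛)*5 = 5/8 ≈ 0.62500)
A(Q, k) = 5*Q/8 + Q*k
u(m) = 2*m
((A(6 - 3, 4) + u(-5))² - 891)² = (((6 - 3)*(5 + 8*4)/8 + 2*(-5))² - 891)² = (((⅛)*3*(5 + 32) - 10)² - 891)² = (((⅛)*3*37 - 10)² - 891)² = ((111/8 - 10)² - 891)² = ((31/8)² - 891)² = (961/64 - 891)² = (-56063/64)² = 3143059969/4096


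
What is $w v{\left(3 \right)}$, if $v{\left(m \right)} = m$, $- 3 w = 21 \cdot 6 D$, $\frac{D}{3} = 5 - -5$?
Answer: $-3780$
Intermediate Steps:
$D = 30$ ($D = 3 \left(5 - -5\right) = 3 \left(5 + 5\right) = 3 \cdot 10 = 30$)
$w = -1260$ ($w = - \frac{21 \cdot 6 \cdot 30}{3} = - \frac{126 \cdot 30}{3} = \left(- \frac{1}{3}\right) 3780 = -1260$)
$w v{\left(3 \right)} = \left(-1260\right) 3 = -3780$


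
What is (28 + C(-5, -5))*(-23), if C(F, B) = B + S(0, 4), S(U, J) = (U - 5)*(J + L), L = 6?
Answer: 621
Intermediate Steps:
S(U, J) = (-5 + U)*(6 + J) (S(U, J) = (U - 5)*(J + 6) = (-5 + U)*(6 + J))
C(F, B) = -50 + B (C(F, B) = B + (-30 - 5*4 + 6*0 + 4*0) = B + (-30 - 20 + 0 + 0) = B - 50 = -50 + B)
(28 + C(-5, -5))*(-23) = (28 + (-50 - 5))*(-23) = (28 - 55)*(-23) = -27*(-23) = 621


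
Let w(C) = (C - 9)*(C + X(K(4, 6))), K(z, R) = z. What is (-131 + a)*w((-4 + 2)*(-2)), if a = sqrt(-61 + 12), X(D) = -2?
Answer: 1310 - 70*I ≈ 1310.0 - 70.0*I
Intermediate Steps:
w(C) = (-9 + C)*(-2 + C) (w(C) = (C - 9)*(C - 2) = (-9 + C)*(-2 + C))
a = 7*I (a = sqrt(-49) = 7*I ≈ 7.0*I)
(-131 + a)*w((-4 + 2)*(-2)) = (-131 + 7*I)*(18 + ((-4 + 2)*(-2))**2 - 11*(-4 + 2)*(-2)) = (-131 + 7*I)*(18 + (-2*(-2))**2 - (-22)*(-2)) = (-131 + 7*I)*(18 + 4**2 - 11*4) = (-131 + 7*I)*(18 + 16 - 44) = (-131 + 7*I)*(-10) = 1310 - 70*I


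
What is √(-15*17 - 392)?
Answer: I*√647 ≈ 25.436*I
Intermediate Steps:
√(-15*17 - 392) = √(-255 - 392) = √(-647) = I*√647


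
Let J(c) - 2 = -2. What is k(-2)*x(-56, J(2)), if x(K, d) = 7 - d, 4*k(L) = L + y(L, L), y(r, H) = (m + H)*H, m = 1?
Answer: 0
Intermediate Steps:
y(r, H) = H*(1 + H) (y(r, H) = (1 + H)*H = H*(1 + H))
k(L) = L/4 + L*(1 + L)/4 (k(L) = (L + L*(1 + L))/4 = L/4 + L*(1 + L)/4)
J(c) = 0 (J(c) = 2 - 2 = 0)
k(-2)*x(-56, J(2)) = ((¼)*(-2)*(2 - 2))*(7 - 1*0) = ((¼)*(-2)*0)*(7 + 0) = 0*7 = 0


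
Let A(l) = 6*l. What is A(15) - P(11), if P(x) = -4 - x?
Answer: 105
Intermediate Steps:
A(15) - P(11) = 6*15 - (-4 - 1*11) = 90 - (-4 - 11) = 90 - 1*(-15) = 90 + 15 = 105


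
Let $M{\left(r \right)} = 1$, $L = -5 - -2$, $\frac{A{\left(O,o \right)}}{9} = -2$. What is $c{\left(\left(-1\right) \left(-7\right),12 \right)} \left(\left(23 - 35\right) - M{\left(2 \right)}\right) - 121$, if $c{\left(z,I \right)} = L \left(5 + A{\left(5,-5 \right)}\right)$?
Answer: $-628$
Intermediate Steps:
$A{\left(O,o \right)} = -18$ ($A{\left(O,o \right)} = 9 \left(-2\right) = -18$)
$L = -3$ ($L = -5 + 2 = -3$)
$c{\left(z,I \right)} = 39$ ($c{\left(z,I \right)} = - 3 \left(5 - 18\right) = \left(-3\right) \left(-13\right) = 39$)
$c{\left(\left(-1\right) \left(-7\right),12 \right)} \left(\left(23 - 35\right) - M{\left(2 \right)}\right) - 121 = 39 \left(\left(23 - 35\right) - 1\right) - 121 = 39 \left(-12 - 1\right) - 121 = 39 \left(-13\right) - 121 = -507 - 121 = -628$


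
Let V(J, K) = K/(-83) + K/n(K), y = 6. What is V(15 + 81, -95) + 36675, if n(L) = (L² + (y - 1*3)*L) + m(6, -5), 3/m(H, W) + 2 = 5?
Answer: 26608645035/725503 ≈ 36676.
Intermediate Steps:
m(H, W) = 1 (m(H, W) = 3/(-2 + 5) = 3/3 = 3*(⅓) = 1)
n(L) = 1 + L² + 3*L (n(L) = (L² + (6 - 1*3)*L) + 1 = (L² + (6 - 3)*L) + 1 = (L² + 3*L) + 1 = 1 + L² + 3*L)
V(J, K) = -K/83 + K/(1 + K² + 3*K) (V(J, K) = K/(-83) + K/(1 + K² + 3*K) = K*(-1/83) + K/(1 + K² + 3*K) = -K/83 + K/(1 + K² + 3*K))
V(15 + 81, -95) + 36675 = (1/83)*(-95)*(82 - 1*(-95)² - 3*(-95))/(1 + (-95)² + 3*(-95)) + 36675 = (1/83)*(-95)*(82 - 1*9025 + 285)/(1 + 9025 - 285) + 36675 = (1/83)*(-95)*(82 - 9025 + 285)/8741 + 36675 = (1/83)*(-95)*(1/8741)*(-8658) + 36675 = 822510/725503 + 36675 = 26608645035/725503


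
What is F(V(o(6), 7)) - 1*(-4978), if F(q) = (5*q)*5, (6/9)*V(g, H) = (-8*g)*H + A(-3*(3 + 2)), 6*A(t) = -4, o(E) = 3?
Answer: -1347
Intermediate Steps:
A(t) = -⅔ (A(t) = (⅙)*(-4) = -⅔)
V(g, H) = -1 - 12*H*g (V(g, H) = 3*((-8*g)*H - ⅔)/2 = 3*(-8*H*g - ⅔)/2 = 3*(-⅔ - 8*H*g)/2 = -1 - 12*H*g)
F(q) = 25*q
F(V(o(6), 7)) - 1*(-4978) = 25*(-1 - 12*7*3) - 1*(-4978) = 25*(-1 - 252) + 4978 = 25*(-253) + 4978 = -6325 + 4978 = -1347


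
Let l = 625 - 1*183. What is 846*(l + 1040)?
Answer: 1253772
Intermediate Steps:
l = 442 (l = 625 - 183 = 442)
846*(l + 1040) = 846*(442 + 1040) = 846*1482 = 1253772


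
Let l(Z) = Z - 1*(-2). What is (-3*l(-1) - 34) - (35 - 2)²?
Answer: -1126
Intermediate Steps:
l(Z) = 2 + Z (l(Z) = Z + 2 = 2 + Z)
(-3*l(-1) - 34) - (35 - 2)² = (-3*(2 - 1) - 34) - (35 - 2)² = (-3*1 - 34) - 1*33² = (-3 - 34) - 1*1089 = -37 - 1089 = -1126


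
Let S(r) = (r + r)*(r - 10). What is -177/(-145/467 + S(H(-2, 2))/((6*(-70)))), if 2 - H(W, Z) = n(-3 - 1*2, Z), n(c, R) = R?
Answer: 82659/145 ≈ 570.06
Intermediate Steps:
H(W, Z) = 2 - Z
S(r) = 2*r*(-10 + r) (S(r) = (2*r)*(-10 + r) = 2*r*(-10 + r))
-177/(-145/467 + S(H(-2, 2))/((6*(-70)))) = -177/(-145/467 + (2*(2 - 1*2)*(-10 + (2 - 1*2)))/((6*(-70)))) = -177/(-145*1/467 + (2*(2 - 2)*(-10 + (2 - 2)))/(-420)) = -177/(-145/467 + (2*0*(-10 + 0))*(-1/420)) = -177/(-145/467 + (2*0*(-10))*(-1/420)) = -177/(-145/467 + 0*(-1/420)) = -177/(-145/467 + 0) = -177/(-145/467) = -177*(-467/145) = 82659/145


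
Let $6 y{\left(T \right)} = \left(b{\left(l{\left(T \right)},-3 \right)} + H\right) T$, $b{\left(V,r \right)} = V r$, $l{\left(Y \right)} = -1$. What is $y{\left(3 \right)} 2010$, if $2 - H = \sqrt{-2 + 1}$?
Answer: $5025 - 1005 i \approx 5025.0 - 1005.0 i$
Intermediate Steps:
$H = 2 - i$ ($H = 2 - \sqrt{-2 + 1} = 2 - \sqrt{-1} = 2 - i \approx 2.0 - 1.0 i$)
$y{\left(T \right)} = \frac{T \left(5 - i\right)}{6}$ ($y{\left(T \right)} = \frac{\left(\left(-1\right) \left(-3\right) + \left(2 - i\right)\right) T}{6} = \frac{\left(3 + \left(2 - i\right)\right) T}{6} = \frac{\left(5 - i\right) T}{6} = \frac{T \left(5 - i\right)}{6}$)
$y{\left(3 \right)} 2010 = \frac{1}{6} \cdot 3 \left(5 - i\right) 2010 = \left(\frac{5}{2} - \frac{i}{2}\right) 2010 = 5025 - 1005 i$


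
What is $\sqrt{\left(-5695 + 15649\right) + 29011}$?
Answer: $\sqrt{38965} \approx 197.4$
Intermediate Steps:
$\sqrt{\left(-5695 + 15649\right) + 29011} = \sqrt{9954 + 29011} = \sqrt{38965}$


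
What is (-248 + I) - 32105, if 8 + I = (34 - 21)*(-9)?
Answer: -32478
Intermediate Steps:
I = -125 (I = -8 + (34 - 21)*(-9) = -8 + 13*(-9) = -8 - 117 = -125)
(-248 + I) - 32105 = (-248 - 125) - 32105 = -373 - 32105 = -32478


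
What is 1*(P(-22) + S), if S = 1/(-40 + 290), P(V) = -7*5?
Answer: -8749/250 ≈ -34.996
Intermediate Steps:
P(V) = -35
S = 1/250 ≈ 0.0040000
1*(P(-22) + S) = 1*(-35 + 1/250) = 1*(-8749/250) = -8749/250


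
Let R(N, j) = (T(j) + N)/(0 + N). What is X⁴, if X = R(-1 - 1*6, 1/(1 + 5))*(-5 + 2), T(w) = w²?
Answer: 3969126001/49787136 ≈ 79.722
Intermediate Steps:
R(N, j) = (N + j²)/N (R(N, j) = (j² + N)/(0 + N) = (N + j²)/N)
X = -251/84 (X = (((-1 - 1*6) + (1/(1 + 5))²)/(-1 - 1*6))*(-5 + 2) = (((-1 - 6) + (1/6)²)/(-1 - 6))*(-3) = ((-7 + (⅙)²)/(-7))*(-3) = -(-7 + 1/36)/7*(-3) = -⅐*(-251/36)*(-3) = (251/252)*(-3) = -251/84 ≈ -2.9881)
X⁴ = (-251/84)⁴ = 3969126001/49787136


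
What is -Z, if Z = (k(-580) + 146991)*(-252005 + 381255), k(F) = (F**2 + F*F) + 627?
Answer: -106039026500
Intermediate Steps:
k(F) = 627 + 2*F**2 (k(F) = (F**2 + F**2) + 627 = 2*F**2 + 627 = 627 + 2*F**2)
Z = 106039026500 (Z = ((627 + 2*(-580)**2) + 146991)*(-252005 + 381255) = ((627 + 2*336400) + 146991)*129250 = ((627 + 672800) + 146991)*129250 = (673427 + 146991)*129250 = 820418*129250 = 106039026500)
-Z = -1*106039026500 = -106039026500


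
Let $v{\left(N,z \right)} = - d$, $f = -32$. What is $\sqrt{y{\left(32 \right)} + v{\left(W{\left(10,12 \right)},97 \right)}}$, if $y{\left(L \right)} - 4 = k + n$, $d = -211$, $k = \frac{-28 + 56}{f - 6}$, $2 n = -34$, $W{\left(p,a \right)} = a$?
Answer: $\frac{2 \sqrt{17803}}{19} \approx 14.045$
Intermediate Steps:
$n = -17$ ($n = \frac{1}{2} \left(-34\right) = -17$)
$k = - \frac{14}{19}$ ($k = \frac{-28 + 56}{-32 - 6} = \frac{28}{-38} = 28 \left(- \frac{1}{38}\right) = - \frac{14}{19} \approx -0.73684$)
$v{\left(N,z \right)} = 211$ ($v{\left(N,z \right)} = \left(-1\right) \left(-211\right) = 211$)
$y{\left(L \right)} = - \frac{261}{19}$ ($y{\left(L \right)} = 4 - \frac{337}{19} = - \frac{261}{19}$)
$\sqrt{y{\left(32 \right)} + v{\left(W{\left(10,12 \right)},97 \right)}} = \sqrt{- \frac{261}{19} + 211} = \sqrt{\frac{3748}{19}} = \frac{2 \sqrt{17803}}{19}$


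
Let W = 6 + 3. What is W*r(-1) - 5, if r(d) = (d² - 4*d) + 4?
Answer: 76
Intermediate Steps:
W = 9
r(d) = 4 + d² - 4*d
W*r(-1) - 5 = 9*(4 + (-1)² - 4*(-1)) - 5 = 9*(4 + 1 + 4) - 5 = 9*9 - 5 = 81 - 5 = 76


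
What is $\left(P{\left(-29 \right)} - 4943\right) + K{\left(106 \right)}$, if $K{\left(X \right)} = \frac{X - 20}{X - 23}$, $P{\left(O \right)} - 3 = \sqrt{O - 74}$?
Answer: $- \frac{409934}{83} + i \sqrt{103} \approx -4939.0 + 10.149 i$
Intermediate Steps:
$P{\left(O \right)} = 3 + \sqrt{-74 + O}$ ($P{\left(O \right)} = 3 + \sqrt{O - 74} = 3 + \sqrt{-74 + O}$)
$K{\left(X \right)} = \frac{-20 + X}{-23 + X}$
$\left(P{\left(-29 \right)} - 4943\right) + K{\left(106 \right)} = \left(\left(3 + \sqrt{-74 - 29}\right) - 4943\right) + \frac{-20 + 106}{-23 + 106} = \left(\left(3 + \sqrt{-103}\right) - 4943\right) + \frac{1}{83} \cdot 86 = \left(\left(3 + i \sqrt{103}\right) - 4943\right) + \frac{1}{83} \cdot 86 = \left(-4940 + i \sqrt{103}\right) + \frac{86}{83} = - \frac{409934}{83} + i \sqrt{103}$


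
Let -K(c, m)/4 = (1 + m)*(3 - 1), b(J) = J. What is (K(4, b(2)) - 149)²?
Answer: 29929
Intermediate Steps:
K(c, m) = -8 - 8*m (K(c, m) = -4*(1 + m)*(3 - 1) = -4*(1 + m)*2 = -4*(2 + 2*m) = -8 - 8*m)
(K(4, b(2)) - 149)² = ((-8 - 8*2) - 149)² = ((-8 - 16) - 149)² = (-24 - 149)² = (-173)² = 29929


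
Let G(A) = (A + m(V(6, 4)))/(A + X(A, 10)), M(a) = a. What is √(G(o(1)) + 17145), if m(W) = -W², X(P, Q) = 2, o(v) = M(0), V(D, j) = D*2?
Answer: 3*√1897 ≈ 130.66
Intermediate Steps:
V(D, j) = 2*D
o(v) = 0
G(A) = (-144 + A)/(2 + A) (G(A) = (A - (2*6)²)/(A + 2) = (A - 1*12²)/(2 + A) = (A - 1*144)/(2 + A) = (A - 144)/(2 + A) = (-144 + A)/(2 + A))
√(G(o(1)) + 17145) = √((-144 + 0)/(2 + 0) + 17145) = √(-144/2 + 17145) = √((½)*(-144) + 17145) = √(-72 + 17145) = √17073 = 3*√1897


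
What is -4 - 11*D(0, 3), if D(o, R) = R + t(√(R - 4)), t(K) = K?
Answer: -37 - 11*I ≈ -37.0 - 11.0*I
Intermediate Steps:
D(o, R) = R + √(-4 + R) (D(o, R) = R + √(R - 4) = R + √(-4 + R))
-4 - 11*D(0, 3) = -4 - 11*(3 + √(-4 + 3)) = -4 - 11*(3 + √(-1)) = -4 - 11*(3 + I) = -4 + (-33 - 11*I) = -37 - 11*I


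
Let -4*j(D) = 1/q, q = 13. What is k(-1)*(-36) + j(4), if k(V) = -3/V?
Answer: -5617/52 ≈ -108.02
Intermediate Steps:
j(D) = -1/52 (j(D) = -¼/13 = -¼*1/13 = -1/52)
k(-1)*(-36) + j(4) = -3/(-1)*(-36) - 1/52 = -3*(-1)*(-36) - 1/52 = 3*(-36) - 1/52 = -108 - 1/52 = -5617/52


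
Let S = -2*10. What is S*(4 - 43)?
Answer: 780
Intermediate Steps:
S = -20
S*(4 - 43) = -20*(4 - 43) = -20*(-39) = 780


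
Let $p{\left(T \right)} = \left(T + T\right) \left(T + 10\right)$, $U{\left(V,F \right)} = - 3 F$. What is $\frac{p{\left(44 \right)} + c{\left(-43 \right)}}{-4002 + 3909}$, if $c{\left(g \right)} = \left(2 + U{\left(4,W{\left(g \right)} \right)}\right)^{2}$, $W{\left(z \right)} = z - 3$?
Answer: $- \frac{24352}{93} \approx -261.85$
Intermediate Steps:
$W{\left(z \right)} = -3 + z$ ($W{\left(z \right)} = z - 3 = -3 + z$)
$p{\left(T \right)} = 2 T \left(10 + T\right)$
$c{\left(g \right)} = \left(11 - 3 g\right)^{2}$ ($c{\left(g \right)} = \left(2 - 3 \left(-3 + g\right)\right)^{2} = \left(2 - \left(-9 + 3 g\right)\right)^{2} = \left(11 - 3 g\right)^{2}$)
$\frac{p{\left(44 \right)} + c{\left(-43 \right)}}{-4002 + 3909} = \frac{2 \cdot 44 \left(10 + 44\right) + \left(-11 + 3 \left(-43\right)\right)^{2}}{-4002 + 3909} = \frac{2 \cdot 44 \cdot 54 + \left(-11 - 129\right)^{2}}{-93} = \left(4752 + \left(-140\right)^{2}\right) \left(- \frac{1}{93}\right) = \left(4752 + 19600\right) \left(- \frac{1}{93}\right) = 24352 \left(- \frac{1}{93}\right) = - \frac{24352}{93}$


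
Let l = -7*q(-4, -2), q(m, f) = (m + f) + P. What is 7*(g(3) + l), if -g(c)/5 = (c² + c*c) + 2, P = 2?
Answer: -504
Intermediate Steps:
q(m, f) = 2 + f + m (q(m, f) = (m + f) + 2 = (f + m) + 2 = 2 + f + m)
g(c) = -10 - 10*c² (g(c) = -5*((c² + c*c) + 2) = -5*((c² + c²) + 2) = -5*(2*c² + 2) = -5*(2 + 2*c²) = -10 - 10*c²)
l = 28 (l = -7*(2 - 2 - 4) = -7*(-4) = 28)
7*(g(3) + l) = 7*((-10 - 10*3²) + 28) = 7*((-10 - 10*9) + 28) = 7*((-10 - 90) + 28) = 7*(-100 + 28) = 7*(-72) = -504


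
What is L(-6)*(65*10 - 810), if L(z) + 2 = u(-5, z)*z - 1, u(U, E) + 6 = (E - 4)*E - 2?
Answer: 50400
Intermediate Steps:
u(U, E) = -8 + E*(-4 + E) (u(U, E) = -6 + ((E - 4)*E - 2) = -6 + ((-4 + E)*E - 2) = -6 + (E*(-4 + E) - 2) = -6 + (-2 + E*(-4 + E)) = -8 + E*(-4 + E))
L(z) = -3 + z*(-8 + z² - 4*z) (L(z) = -2 + ((-8 + z² - 4*z)*z - 1) = -2 + (z*(-8 + z² - 4*z) - 1) = -2 + (-1 + z*(-8 + z² - 4*z)) = -3 + z*(-8 + z² - 4*z))
L(-6)*(65*10 - 810) = (-3 - 1*(-6)*(8 - 1*(-6)² + 4*(-6)))*(65*10 - 810) = (-3 - 1*(-6)*(8 - 1*36 - 24))*(650 - 810) = (-3 - 1*(-6)*(8 - 36 - 24))*(-160) = (-3 - 1*(-6)*(-52))*(-160) = (-3 - 312)*(-160) = -315*(-160) = 50400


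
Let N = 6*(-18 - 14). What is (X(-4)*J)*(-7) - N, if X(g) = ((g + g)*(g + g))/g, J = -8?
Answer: -704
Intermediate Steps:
X(g) = 4*g (X(g) = ((2*g)*(2*g))/g = (4*g²)/g = 4*g)
N = -192 (N = 6*(-32) = -192)
(X(-4)*J)*(-7) - N = ((4*(-4))*(-8))*(-7) - 1*(-192) = -16*(-8)*(-7) + 192 = 128*(-7) + 192 = -896 + 192 = -704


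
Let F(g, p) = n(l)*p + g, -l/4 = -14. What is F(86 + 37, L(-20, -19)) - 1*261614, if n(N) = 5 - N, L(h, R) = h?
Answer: -260471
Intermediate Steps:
l = 56 (l = -4*(-14) = 56)
F(g, p) = g - 51*p (F(g, p) = (5 - 1*56)*p + g = (5 - 56)*p + g = -51*p + g = g - 51*p)
F(86 + 37, L(-20, -19)) - 1*261614 = ((86 + 37) - 51*(-20)) - 1*261614 = (123 + 1020) - 261614 = 1143 - 261614 = -260471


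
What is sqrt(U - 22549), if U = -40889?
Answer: I*sqrt(63438) ≈ 251.87*I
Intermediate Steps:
sqrt(U - 22549) = sqrt(-40889 - 22549) = sqrt(-63438) = I*sqrt(63438)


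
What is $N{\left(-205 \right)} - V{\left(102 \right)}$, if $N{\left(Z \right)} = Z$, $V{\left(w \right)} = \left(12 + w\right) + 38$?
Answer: $-357$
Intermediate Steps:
$V{\left(w \right)} = 50 + w$
$N{\left(-205 \right)} - V{\left(102 \right)} = -205 - \left(50 + 102\right) = -205 - 152 = -357$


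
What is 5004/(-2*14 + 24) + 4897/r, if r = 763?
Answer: -949616/763 ≈ -1244.6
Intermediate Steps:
5004/(-2*14 + 24) + 4897/r = 5004/(-2*14 + 24) + 4897/763 = 5004/(-28 + 24) + 4897*(1/763) = 5004/(-4) + 4897/763 = 5004*(-¼) + 4897/763 = -1251 + 4897/763 = -949616/763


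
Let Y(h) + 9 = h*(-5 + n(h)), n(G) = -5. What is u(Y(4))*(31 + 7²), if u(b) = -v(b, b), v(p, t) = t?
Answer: 3920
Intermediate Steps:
Y(h) = -9 - 10*h (Y(h) = -9 + h*(-5 - 5) = -9 + h*(-10) = -9 - 10*h)
u(b) = -b
u(Y(4))*(31 + 7²) = (-(-9 - 10*4))*(31 + 7²) = (-(-9 - 40))*(31 + 49) = -1*(-49)*80 = 49*80 = 3920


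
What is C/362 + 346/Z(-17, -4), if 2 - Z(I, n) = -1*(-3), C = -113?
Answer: -125365/362 ≈ -346.31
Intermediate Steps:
Z(I, n) = -1 (Z(I, n) = 2 - (-1)*(-3) = 2 - 1*3 = 2 - 3 = -1)
C/362 + 346/Z(-17, -4) = -113/362 + 346/(-1) = -113*1/362 + 346*(-1) = -113/362 - 346 = -125365/362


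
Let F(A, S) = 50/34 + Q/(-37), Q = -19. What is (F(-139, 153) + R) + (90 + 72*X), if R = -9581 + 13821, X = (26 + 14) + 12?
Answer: 5079794/629 ≈ 8076.0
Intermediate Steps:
X = 52 (X = 40 + 12 = 52)
R = 4240
F(A, S) = 1248/629 (F(A, S) = 50/34 - 19/(-37) = 50*(1/34) - 19*(-1/37) = 25/17 + 19/37 = 1248/629)
(F(-139, 153) + R) + (90 + 72*X) = (1248/629 + 4240) + (90 + 72*52) = 2668208/629 + (90 + 3744) = 2668208/629 + 3834 = 5079794/629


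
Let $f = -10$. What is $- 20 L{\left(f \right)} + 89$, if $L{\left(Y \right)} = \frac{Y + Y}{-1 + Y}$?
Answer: $\frac{579}{11} \approx 52.636$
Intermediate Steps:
$L{\left(Y \right)} = \frac{2 Y}{-1 + Y}$
$- 20 L{\left(f \right)} + 89 = - 20 \cdot 2 \left(-10\right) \frac{1}{-1 - 10} + 89 = - 20 \cdot 2 \left(-10\right) \frac{1}{-11} + 89 = - 20 \cdot 2 \left(-10\right) \left(- \frac{1}{11}\right) + 89 = \left(-20\right) \frac{20}{11} + 89 = - \frac{400}{11} + 89 = \frac{579}{11}$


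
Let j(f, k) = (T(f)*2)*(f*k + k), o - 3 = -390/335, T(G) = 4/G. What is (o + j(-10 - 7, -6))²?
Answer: 2436903225/1297321 ≈ 1878.4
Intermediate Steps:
o = 123/67 (o = 3 - 390/335 = 3 - 390*1/335 = 3 - 78/67 = 123/67 ≈ 1.8358)
j(f, k) = 8*(k + f*k)/f (j(f, k) = ((4/f)*2)*(f*k + k) = (8/f)*(k + f*k) = 8*(k + f*k)/f)
(o + j(-10 - 7, -6))² = (123/67 + 8*(-6)*(1 + (-10 - 7))/(-10 - 7))² = (123/67 + 8*(-6)*(1 - 17)/(-17))² = (123/67 + 8*(-6)*(-1/17)*(-16))² = (123/67 - 768/17)² = (-49365/1139)² = 2436903225/1297321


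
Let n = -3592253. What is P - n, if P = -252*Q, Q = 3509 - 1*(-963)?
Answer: 2465309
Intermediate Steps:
Q = 4472 (Q = 3509 + 963 = 4472)
P = -1126944 (P = -252*4472 = -1126944)
P - n = -1126944 - 1*(-3592253) = -1126944 + 3592253 = 2465309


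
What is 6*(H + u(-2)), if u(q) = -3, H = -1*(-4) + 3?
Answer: 24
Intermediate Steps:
H = 7 (H = 4 + 3 = 7)
6*(H + u(-2)) = 6*(7 - 3) = 6*4 = 24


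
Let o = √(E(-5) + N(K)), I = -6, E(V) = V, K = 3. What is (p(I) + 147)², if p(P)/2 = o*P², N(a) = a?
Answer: 11241 + 21168*I*√2 ≈ 11241.0 + 29936.0*I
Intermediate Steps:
o = I*√2 (o = √(-5 + 3) = √(-2) = I*√2 ≈ 1.4142*I)
p(P) = 2*I*√2*P² (p(P) = 2*((I*√2)*P²) = 2*(I*√2*P²) = 2*I*√2*P²)
(p(I) + 147)² = (2*I*√2*(-6)² + 147)² = (2*I*√2*36 + 147)² = (72*I*√2 + 147)² = (147 + 72*I*√2)²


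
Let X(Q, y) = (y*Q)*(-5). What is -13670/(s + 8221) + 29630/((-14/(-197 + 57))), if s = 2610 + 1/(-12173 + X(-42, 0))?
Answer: 19532866437845/65922881 ≈ 2.9630e+5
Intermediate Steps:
X(Q, y) = -5*Q*y (X(Q, y) = (Q*y)*(-5) = -5*Q*y)
s = 31771529/12173 (s = 2610 + 1/(-12173 - 5*(-42)*0) = 2610 + 1/(-12173 + 0) = 2610 + 1/(-12173) = 2610 - 1/12173 = 31771529/12173 ≈ 2610.0)
-13670/(s + 8221) + 29630/((-14/(-197 + 57))) = -13670/(31771529/12173 + 8221) + 29630/((-14/(-197 + 57))) = -13670/131845762/12173 + 29630/((-14/(-140))) = -13670*12173/131845762 + 29630/((-1/140*(-14))) = -83202455/65922881 + 29630/(⅒) = -83202455/65922881 + 29630*10 = -83202455/65922881 + 296300 = 19532866437845/65922881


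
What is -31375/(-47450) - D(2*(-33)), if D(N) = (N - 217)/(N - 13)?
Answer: -437989/149942 ≈ -2.9211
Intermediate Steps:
D(N) = (-217 + N)/(-13 + N)
-31375/(-47450) - D(2*(-33)) = -31375/(-47450) - (-217 + 2*(-33))/(-13 + 2*(-33)) = -31375*(-1/47450) - (-217 - 66)/(-13 - 66) = 1255/1898 - (-283)/(-79) = 1255/1898 - (-1)*(-283)/79 = 1255/1898 - 1*283/79 = 1255/1898 - 283/79 = -437989/149942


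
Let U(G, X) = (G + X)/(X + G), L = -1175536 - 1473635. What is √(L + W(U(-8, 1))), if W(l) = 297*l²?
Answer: I*√2648874 ≈ 1627.5*I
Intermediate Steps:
L = -2649171
U(G, X) = 1 (U(G, X) = (G + X)/(G + X) = 1)
√(L + W(U(-8, 1))) = √(-2649171 + 297*1²) = √(-2649171 + 297*1) = √(-2649171 + 297) = √(-2648874) = I*√2648874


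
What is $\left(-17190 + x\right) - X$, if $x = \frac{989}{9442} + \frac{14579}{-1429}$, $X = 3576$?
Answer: $- \frac{280323947025}{13492618} \approx -20776.0$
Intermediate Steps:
$x = - \frac{136241637}{13492618}$ ($x = 989 \cdot \frac{1}{9442} + 14579 \left(- \frac{1}{1429}\right) = \frac{989}{9442} - \frac{14579}{1429} = - \frac{136241637}{13492618} \approx -10.097$)
$\left(-17190 + x\right) - X = \left(-17190 - \frac{136241637}{13492618}\right) - 3576 = - \frac{232074345057}{13492618} - 3576 = - \frac{280323947025}{13492618}$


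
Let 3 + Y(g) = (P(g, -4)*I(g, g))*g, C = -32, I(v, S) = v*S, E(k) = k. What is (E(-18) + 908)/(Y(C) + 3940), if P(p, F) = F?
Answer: 890/135009 ≈ 0.0065922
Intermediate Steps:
I(v, S) = S*v
Y(g) = -3 - 4*g³ (Y(g) = -3 + (-4*g*g)*g = -3 + (-4*g²)*g = -3 - 4*g³)
(E(-18) + 908)/(Y(C) + 3940) = (-18 + 908)/((-3 - 4*(-32)³) + 3940) = 890/((-3 - 4*(-32768)) + 3940) = 890/((-3 + 131072) + 3940) = 890/(131069 + 3940) = 890/135009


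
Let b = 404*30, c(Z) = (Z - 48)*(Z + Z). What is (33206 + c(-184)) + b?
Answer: 130702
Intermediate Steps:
c(Z) = 2*Z*(-48 + Z) (c(Z) = (-48 + Z)*(2*Z) = 2*Z*(-48 + Z))
b = 12120
(33206 + c(-184)) + b = (33206 + 2*(-184)*(-48 - 184)) + 12120 = (33206 + 2*(-184)*(-232)) + 12120 = (33206 + 85376) + 12120 = 118582 + 12120 = 130702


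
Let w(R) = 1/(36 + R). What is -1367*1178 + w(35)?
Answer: -114333145/71 ≈ -1.6103e+6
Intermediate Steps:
-1367*1178 + w(35) = -1367*1178 + 1/(36 + 35) = -1610326 + 1/71 = -114333145/71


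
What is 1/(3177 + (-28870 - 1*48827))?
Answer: -1/74520 ≈ -1.3419e-5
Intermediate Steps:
1/(3177 + (-28870 - 1*48827)) = 1/(3177 + (-28870 - 48827)) = 1/(3177 - 77697) = 1/(-74520) = -1/74520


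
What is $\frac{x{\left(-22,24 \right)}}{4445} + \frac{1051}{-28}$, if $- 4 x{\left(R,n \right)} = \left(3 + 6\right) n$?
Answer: $- \frac{667601}{17780} \approx -37.548$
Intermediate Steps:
$x{\left(R,n \right)} = - \frac{9 n}{4}$ ($x{\left(R,n \right)} = - \frac{\left(3 + 6\right) n}{4} = - \frac{9 n}{4}$)
$\frac{x{\left(-22,24 \right)}}{4445} + \frac{1051}{-28} = \frac{\left(- \frac{9}{4}\right) 24}{4445} + \frac{1051}{-28} = \left(-54\right) \frac{1}{4445} + 1051 \left(- \frac{1}{28}\right) = - \frac{54}{4445} - \frac{1051}{28} = - \frac{667601}{17780}$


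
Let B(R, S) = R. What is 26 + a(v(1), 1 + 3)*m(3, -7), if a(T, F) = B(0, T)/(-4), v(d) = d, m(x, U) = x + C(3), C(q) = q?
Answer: 26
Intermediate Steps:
m(x, U) = 3 + x (m(x, U) = x + 3 = 3 + x)
a(T, F) = 0 (a(T, F) = 0/(-4) = 0*(-¼) = 0)
26 + a(v(1), 1 + 3)*m(3, -7) = 26 + 0*(3 + 3) = 26 + 0*6 = 26 + 0 = 26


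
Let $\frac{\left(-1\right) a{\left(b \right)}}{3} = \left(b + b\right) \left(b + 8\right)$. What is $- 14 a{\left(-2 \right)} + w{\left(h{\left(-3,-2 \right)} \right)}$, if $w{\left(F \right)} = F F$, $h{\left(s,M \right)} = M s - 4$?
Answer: $-1004$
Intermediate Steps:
$h{\left(s,M \right)} = -4 + M s$
$w{\left(F \right)} = F^{2}$
$a{\left(b \right)} = - 6 b \left(8 + b\right)$ ($a{\left(b \right)} = - 3 \left(b + b\right) \left(b + 8\right) = - 3 \cdot 2 b \left(8 + b\right) = - 6 b \left(8 + b\right)$)
$- 14 a{\left(-2 \right)} + w{\left(h{\left(-3,-2 \right)} \right)} = - 14 \left(\left(-6\right) \left(-2\right) \left(8 - 2\right)\right) + \left(-4 - -6\right)^{2} = - 14 \left(\left(-6\right) \left(-2\right) 6\right) + \left(-4 + 6\right)^{2} = \left(-14\right) 72 + 2^{2} = -1008 + 4 = -1004$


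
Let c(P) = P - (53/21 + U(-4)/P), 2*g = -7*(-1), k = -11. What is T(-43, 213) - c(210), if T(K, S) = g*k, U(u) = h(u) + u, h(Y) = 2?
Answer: -17219/70 ≈ -245.99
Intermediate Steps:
g = 7/2 (g = (-7*(-1))/2 = (½)*7 = 7/2 ≈ 3.5000)
U(u) = 2 + u
T(K, S) = -77/2 (T(K, S) = (7/2)*(-11) = -77/2)
c(P) = -53/21 + P + 2/P (c(P) = P - (53/21 + (2 - 4)/P) = P - (53*(1/21) - 2/P) = P - (53/21 - 2/P) = P + (-53/21 + 2/P) = -53/21 + P + 2/P)
T(-43, 213) - c(210) = -77/2 - (-53/21 + 210 + 2/210) = -77/2 - (-53/21 + 210 + 2*(1/210)) = -77/2 - (-53/21 + 210 + 1/105) = -77/2 - 1*7262/35 = -77/2 - 7262/35 = -17219/70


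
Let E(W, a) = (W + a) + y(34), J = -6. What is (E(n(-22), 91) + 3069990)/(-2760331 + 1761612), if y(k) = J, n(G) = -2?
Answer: -3070073/998719 ≈ -3.0740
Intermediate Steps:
y(k) = -6
E(W, a) = -6 + W + a (E(W, a) = (W + a) - 6 = -6 + W + a)
(E(n(-22), 91) + 3069990)/(-2760331 + 1761612) = ((-6 - 2 + 91) + 3069990)/(-2760331 + 1761612) = (83 + 3069990)/(-998719) = 3070073*(-1/998719) = -3070073/998719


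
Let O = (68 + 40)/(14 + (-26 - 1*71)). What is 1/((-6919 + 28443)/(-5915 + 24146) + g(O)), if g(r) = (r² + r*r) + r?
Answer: 125593359/410148920 ≈ 0.30621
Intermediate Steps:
O = -108/83 (O = 108/(14 + (-26 - 71)) = 108/(14 - 97) = 108/(-83) = 108*(-1/83) = -108/83 ≈ -1.3012)
g(r) = r + 2*r² (g(r) = (r² + r²) + r = 2*r² + r = r + 2*r²)
1/((-6919 + 28443)/(-5915 + 24146) + g(O)) = 1/((-6919 + 28443)/(-5915 + 24146) - 108*(1 + 2*(-108/83))/83) = 1/(21524/18231 - 108*(1 - 216/83)/83) = 1/(21524*(1/18231) - 108/83*(-133/83)) = 1/(21524/18231 + 14364/6889) = 1/(410148920/125593359) = 125593359/410148920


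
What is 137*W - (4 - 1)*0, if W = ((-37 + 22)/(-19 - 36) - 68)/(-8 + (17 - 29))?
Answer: 20413/44 ≈ 463.93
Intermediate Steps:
W = 149/44 (W = (-15/(-55) - 68)/(-8 - 12) = (-15*(-1/55) - 68)/(-20) = (3/11 - 68)*(-1/20) = -745/11*(-1/20) = 149/44 ≈ 3.3864)
137*W - (4 - 1)*0 = 137*(149/44) - (4 - 1)*0 = 20413/44 - 3*0 = 20413/44 - 1*0 = 20413/44 + 0 = 20413/44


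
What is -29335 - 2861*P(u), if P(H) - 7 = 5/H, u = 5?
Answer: -52223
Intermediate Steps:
P(H) = 7 + 5/H
-29335 - 2861*P(u) = -29335 - 2861*(7 + 5/5) = -29335 - 2861*(7 + 5*(1/5)) = -29335 - 2861*(7 + 1) = -29335 - 2861*8 = -29335 - 1*22888 = -29335 - 22888 = -52223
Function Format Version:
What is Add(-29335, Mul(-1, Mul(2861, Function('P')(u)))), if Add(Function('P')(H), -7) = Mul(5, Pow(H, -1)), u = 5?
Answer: -52223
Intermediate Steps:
Function('P')(H) = Add(7, Mul(5, Pow(H, -1)))
Add(-29335, Mul(-1, Mul(2861, Function('P')(u)))) = Add(-29335, Mul(-1, Mul(2861, Add(7, Mul(5, Pow(5, -1)))))) = Add(-29335, Mul(-1, Mul(2861, Add(7, Mul(5, Rational(1, 5)))))) = Add(-29335, Mul(-1, Mul(2861, Add(7, 1)))) = Add(-29335, Mul(-1, Mul(2861, 8))) = Add(-29335, Mul(-1, 22888)) = Add(-29335, -22888) = -52223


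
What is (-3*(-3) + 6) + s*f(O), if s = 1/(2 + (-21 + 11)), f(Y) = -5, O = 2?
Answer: 125/8 ≈ 15.625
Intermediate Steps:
s = -⅛ (s = 1/(2 - 10) = 1/(-8) = -⅛ ≈ -0.12500)
(-3*(-3) + 6) + s*f(O) = (-3*(-3) + 6) - ⅛*(-5) = (9 + 6) + 5/8 = 15 + 5/8 = 125/8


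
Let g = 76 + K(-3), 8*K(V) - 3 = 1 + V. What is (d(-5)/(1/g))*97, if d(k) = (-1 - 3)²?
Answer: 118146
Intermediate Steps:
K(V) = ½ + V/8 (K(V) = 3/8 + (1 + V)/8 = 3/8 + (⅛ + V/8) = ½ + V/8)
d(k) = 16 (d(k) = (-4)² = 16)
g = 609/8 (g = 76 + (½ + (⅛)*(-3)) = 76 + (½ - 3/8) = 76 + ⅛ = 609/8 ≈ 76.125)
(d(-5)/(1/g))*97 = (16/(1/(609/8)))*97 = (16/(8/609))*97 = (16*(609/8))*97 = 1218*97 = 118146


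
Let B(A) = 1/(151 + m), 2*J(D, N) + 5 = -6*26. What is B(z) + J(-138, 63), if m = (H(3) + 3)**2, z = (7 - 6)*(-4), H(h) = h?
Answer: -30105/374 ≈ -80.495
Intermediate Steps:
z = -4 (z = 1*(-4) = -4)
m = 36 (m = (3 + 3)**2 = 6**2 = 36)
J(D, N) = -161/2 (J(D, N) = -5/2 + (-6*26)/2 = -5/2 + (1/2)*(-156) = -5/2 - 78 = -161/2)
B(A) = 1/187 (B(A) = 1/(151 + 36) = 1/187)
B(z) + J(-138, 63) = 1/187 - 161/2 = -30105/374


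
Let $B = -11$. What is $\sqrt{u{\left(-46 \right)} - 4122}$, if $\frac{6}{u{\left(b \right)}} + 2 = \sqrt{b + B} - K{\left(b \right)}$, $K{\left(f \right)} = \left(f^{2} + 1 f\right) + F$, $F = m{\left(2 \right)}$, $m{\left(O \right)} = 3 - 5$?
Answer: $\sqrt{6} \sqrt{\frac{-1422091 + 687 i \sqrt{57}}{2070 - i \sqrt{57}}} \approx 8.233 \cdot 10^{-8} - 64.203 i$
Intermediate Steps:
$m{\left(O \right)} = -2$
$F = -2$
$K{\left(f \right)} = -2 + f + f^{2}$ ($K{\left(f \right)} = \left(f^{2} + 1 f\right) - 2 = \left(f^{2} + f\right) - 2 = \left(f + f^{2}\right) - 2 = -2 + f + f^{2}$)
$u{\left(b \right)} = \frac{6}{\sqrt{-11 + b} - b - b^{2}}$ ($u{\left(b \right)} = \frac{6}{-2 - \left(-2 + b + b^{2} - \sqrt{b - 11}\right)} = \frac{6}{-2 - \left(-2 + b + b^{2} - \sqrt{-11 + b}\right)} = \frac{6}{\sqrt{-11 + b} - b - b^{2}}$)
$\sqrt{u{\left(-46 \right)} - 4122} = \sqrt{- \frac{6}{-46 + \left(-46\right)^{2} - \sqrt{-11 - 46}} - 4122} = \sqrt{- \frac{6}{-46 + 2116 - \sqrt{-57}} - 4122} = \sqrt{- \frac{6}{-46 + 2116 - i \sqrt{57}} - 4122} = \sqrt{- \frac{6}{2070 - i \sqrt{57}} - 4122} = \sqrt{-4122 - \frac{6}{2070 - i \sqrt{57}}}$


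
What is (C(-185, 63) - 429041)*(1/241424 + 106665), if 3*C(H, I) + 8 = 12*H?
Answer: -33202710622056311/724272 ≈ -4.5843e+10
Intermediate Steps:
C(H, I) = -8/3 + 4*H (C(H, I) = -8/3 + (12*H)/3 = -8/3 + 4*H)
(C(-185, 63) - 429041)*(1/241424 + 106665) = ((-8/3 + 4*(-185)) - 429041)*(1/241424 + 106665) = ((-8/3 - 740) - 429041)*(1/241424 + 106665) = (-2228/3 - 429041)*(25751490961/241424) = -1289351/3*25751490961/241424 = -33202710622056311/724272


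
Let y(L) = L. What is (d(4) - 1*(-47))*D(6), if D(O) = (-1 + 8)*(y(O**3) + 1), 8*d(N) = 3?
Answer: 575701/8 ≈ 71963.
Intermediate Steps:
d(N) = 3/8 (d(N) = (1/8)*3 = 3/8)
D(O) = 7 + 7*O**3 (D(O) = (-1 + 8)*(O**3 + 1) = 7*(1 + O**3) = 7 + 7*O**3)
(d(4) - 1*(-47))*D(6) = (3/8 - 1*(-47))*(7 + 7*6**3) = (3/8 + 47)*(7 + 7*216) = 379*(7 + 1512)/8 = (379/8)*1519 = 575701/8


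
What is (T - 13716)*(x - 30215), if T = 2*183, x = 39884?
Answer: -129081150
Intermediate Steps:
T = 366
(T - 13716)*(x - 30215) = (366 - 13716)*(39884 - 30215) = -13350*9669 = -129081150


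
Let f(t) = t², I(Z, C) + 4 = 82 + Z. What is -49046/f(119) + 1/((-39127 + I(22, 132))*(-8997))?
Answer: -17221321809113/4972294138959 ≈ -3.4635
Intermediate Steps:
I(Z, C) = 78 + Z (I(Z, C) = -4 + (82 + Z) = 78 + Z)
-49046/f(119) + 1/((-39127 + I(22, 132))*(-8997)) = -49046/(119²) + 1/((-39127 + (78 + 22))*(-8997)) = -49046/14161 - 1/8997/(-39127 + 100) = -49046*1/14161 - 1/8997/(-39027) = -49046/14161 - 1/39027*(-1/8997) = -49046/14161 + 1/351125919 = -17221321809113/4972294138959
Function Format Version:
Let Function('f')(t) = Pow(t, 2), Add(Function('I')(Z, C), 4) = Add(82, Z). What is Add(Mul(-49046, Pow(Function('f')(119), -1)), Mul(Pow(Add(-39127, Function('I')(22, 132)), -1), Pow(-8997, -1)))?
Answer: Rational(-17221321809113, 4972294138959) ≈ -3.4635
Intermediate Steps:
Function('I')(Z, C) = Add(78, Z) (Function('I')(Z, C) = Add(-4, Add(82, Z)) = Add(78, Z))
Add(Mul(-49046, Pow(Function('f')(119), -1)), Mul(Pow(Add(-39127, Function('I')(22, 132)), -1), Pow(-8997, -1))) = Add(Mul(-49046, Pow(Pow(119, 2), -1)), Mul(Pow(Add(-39127, Add(78, 22)), -1), Pow(-8997, -1))) = Add(Mul(-49046, Pow(14161, -1)), Mul(Pow(Add(-39127, 100), -1), Rational(-1, 8997))) = Add(Mul(-49046, Rational(1, 14161)), Mul(Pow(-39027, -1), Rational(-1, 8997))) = Add(Rational(-49046, 14161), Mul(Rational(-1, 39027), Rational(-1, 8997))) = Add(Rational(-49046, 14161), Rational(1, 351125919)) = Rational(-17221321809113, 4972294138959)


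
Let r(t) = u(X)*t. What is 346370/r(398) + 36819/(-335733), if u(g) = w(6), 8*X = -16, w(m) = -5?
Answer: -3878703634/22270289 ≈ -174.17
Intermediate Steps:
X = -2 (X = (⅛)*(-16) = -2)
u(g) = -5
r(t) = -5*t
346370/r(398) + 36819/(-335733) = 346370/((-5*398)) + 36819/(-335733) = 346370/(-1990) + 36819*(-1/335733) = 346370*(-1/1990) - 12273/111911 = -34637/199 - 12273/111911 = -3878703634/22270289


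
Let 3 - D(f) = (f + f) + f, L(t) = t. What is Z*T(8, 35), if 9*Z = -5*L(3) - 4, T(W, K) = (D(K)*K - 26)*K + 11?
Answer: 2391131/9 ≈ 2.6568e+5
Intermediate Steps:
D(f) = 3 - 3*f (D(f) = 3 - ((f + f) + f) = 3 - (2*f + f) = 3 - 3*f)
T(W, K) = 11 + K*(-26 + K*(3 - 3*K)) (T(W, K) = ((3 - 3*K)*K - 26)*K + 11 = (K*(3 - 3*K) - 26)*K + 11 = (-26 + K*(3 - 3*K))*K + 11 = K*(-26 + K*(3 - 3*K)) + 11 = 11 + K*(-26 + K*(3 - 3*K)))
Z = -19/9 (Z = (-5*3 - 4)/9 = (-15 - 4)/9 = (1/9)*(-19) = -19/9 ≈ -2.1111)
Z*T(8, 35) = -19*(11 - 26*35 + 3*35**2*(1 - 1*35))/9 = -19*(11 - 910 + 3*1225*(1 - 35))/9 = -19*(11 - 910 + 3*1225*(-34))/9 = -19*(11 - 910 - 124950)/9 = -19/9*(-125849) = 2391131/9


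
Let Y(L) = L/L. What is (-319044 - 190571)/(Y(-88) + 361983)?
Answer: -509615/361984 ≈ -1.4078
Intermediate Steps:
Y(L) = 1
(-319044 - 190571)/(Y(-88) + 361983) = (-319044 - 190571)/(1 + 361983) = -509615/361984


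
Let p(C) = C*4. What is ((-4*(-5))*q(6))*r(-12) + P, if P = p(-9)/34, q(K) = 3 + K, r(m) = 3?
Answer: 9162/17 ≈ 538.94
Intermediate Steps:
p(C) = 4*C
P = -18/17 (P = (4*(-9))/34 = -36*1/34 = -18/17 ≈ -1.0588)
((-4*(-5))*q(6))*r(-12) + P = ((-4*(-5))*(3 + 6))*3 - 18/17 = (20*9)*3 - 18/17 = 180*3 - 18/17 = 540 - 18/17 = 9162/17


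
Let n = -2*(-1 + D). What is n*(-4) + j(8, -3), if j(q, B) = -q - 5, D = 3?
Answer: 3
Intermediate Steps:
j(q, B) = -5 - q
n = -4 (n = -2*(-1 + 3) = -2*2 = -4)
n*(-4) + j(8, -3) = -4*(-4) + (-5 - 1*8) = 16 + (-5 - 8) = 16 - 13 = 3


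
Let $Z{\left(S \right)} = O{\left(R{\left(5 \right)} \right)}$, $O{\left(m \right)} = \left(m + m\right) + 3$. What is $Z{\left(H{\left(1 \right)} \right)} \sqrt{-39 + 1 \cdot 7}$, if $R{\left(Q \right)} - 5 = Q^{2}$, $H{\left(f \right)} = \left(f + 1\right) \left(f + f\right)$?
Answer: $252 i \sqrt{2} \approx 356.38 i$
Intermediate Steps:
$H{\left(f \right)} = 2 f \left(1 + f\right)$ ($H{\left(f \right)} = \left(1 + f\right) 2 f = 2 f \left(1 + f\right)$)
$R{\left(Q \right)} = 5 + Q^{2}$
$O{\left(m \right)} = 3 + 2 m$ ($O{\left(m \right)} = 2 m + 3 = 3 + 2 m$)
$Z{\left(S \right)} = 63$ ($Z{\left(S \right)} = 3 + 2 \left(5 + 5^{2}\right) = 3 + 2 \left(5 + 25\right) = 3 + 2 \cdot 30 = 3 + 60 = 63$)
$Z{\left(H{\left(1 \right)} \right)} \sqrt{-39 + 1 \cdot 7} = 63 \sqrt{-39 + 1 \cdot 7} = 63 \sqrt{-39 + 7} = 63 \sqrt{-32} = 63 \cdot 4 i \sqrt{2} = 252 i \sqrt{2}$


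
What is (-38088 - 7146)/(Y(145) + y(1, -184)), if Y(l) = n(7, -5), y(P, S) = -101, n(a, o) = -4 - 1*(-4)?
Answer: 45234/101 ≈ 447.86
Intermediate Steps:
n(a, o) = 0 (n(a, o) = -4 + 4 = 0)
Y(l) = 0
(-38088 - 7146)/(Y(145) + y(1, -184)) = (-38088 - 7146)/(0 - 101) = -45234/(-101) = -45234*(-1/101) = 45234/101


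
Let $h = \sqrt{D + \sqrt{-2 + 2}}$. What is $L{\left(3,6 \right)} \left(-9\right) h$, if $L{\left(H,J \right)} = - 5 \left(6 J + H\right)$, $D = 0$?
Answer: $0$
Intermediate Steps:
$L{\left(H,J \right)} = - 30 J - 5 H$ ($L{\left(H,J \right)} = - 5 \left(H + 6 J\right) = - 30 J - 5 H$)
$h = 0$ ($h = \sqrt{0 + \sqrt{-2 + 2}} = \sqrt{0 + \sqrt{0}} = \sqrt{0 + 0} = \sqrt{0} = 0$)
$L{\left(3,6 \right)} \left(-9\right) h = \left(\left(-30\right) 6 - 15\right) \left(-9\right) 0 = \left(-180 - 15\right) \left(-9\right) 0 = \left(-195\right) \left(-9\right) 0 = 1755 \cdot 0 = 0$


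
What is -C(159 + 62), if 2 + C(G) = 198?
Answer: -196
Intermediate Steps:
C(G) = 196 (C(G) = -2 + 198 = 196)
-C(159 + 62) = -1*196 = -196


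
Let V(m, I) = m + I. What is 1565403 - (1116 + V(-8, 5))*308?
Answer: 1222599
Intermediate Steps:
V(m, I) = I + m
1565403 - (1116 + V(-8, 5))*308 = 1565403 - (1116 + (5 - 8))*308 = 1565403 - (1116 - 3)*308 = 1565403 - 1113*308 = 1565403 - 1*342804 = 1565403 - 342804 = 1222599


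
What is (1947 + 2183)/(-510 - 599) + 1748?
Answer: 1934402/1109 ≈ 1744.3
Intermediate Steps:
(1947 + 2183)/(-510 - 599) + 1748 = 4130/(-1109) + 1748 = 4130*(-1/1109) + 1748 = -4130/1109 + 1748 = 1934402/1109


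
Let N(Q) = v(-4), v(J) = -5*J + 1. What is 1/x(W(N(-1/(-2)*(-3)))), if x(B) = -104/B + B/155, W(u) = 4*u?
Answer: -3255/2266 ≈ -1.4365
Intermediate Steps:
v(J) = 1 - 5*J
N(Q) = 21 (N(Q) = 1 - 5*(-4) = 1 + 20 = 21)
x(B) = -104/B + B/155 (x(B) = -104/B + B*(1/155) = -104/B + B/155)
1/x(W(N(-1/(-2)*(-3)))) = 1/(-104/(4*21) + (4*21)/155) = 1/(-104/84 + (1/155)*84) = 1/(-104*1/84 + 84/155) = 1/(-26/21 + 84/155) = 1/(-2266/3255) = -3255/2266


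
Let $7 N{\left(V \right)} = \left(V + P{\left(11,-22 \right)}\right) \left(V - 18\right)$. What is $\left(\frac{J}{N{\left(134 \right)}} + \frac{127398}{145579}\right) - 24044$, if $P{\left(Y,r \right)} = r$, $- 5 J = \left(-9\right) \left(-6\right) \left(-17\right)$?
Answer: $- \frac{16240740901159}{675486560} \approx -24043.0$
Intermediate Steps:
$J = \frac{918}{5}$ ($J = - \frac{\left(-9\right) \left(-6\right) \left(-17\right)}{5} = - \frac{54 \left(-17\right)}{5} = \left(- \frac{1}{5}\right) \left(-918\right) = \frac{918}{5} \approx 183.6$)
$N{\left(V \right)} = \frac{\left(-22 + V\right) \left(-18 + V\right)}{7}$ ($N{\left(V \right)} = \frac{\left(V - 22\right) \left(V - 18\right)}{7} = \frac{\left(-22 + V\right) \left(-18 + V\right)}{7}$)
$\left(\frac{J}{N{\left(134 \right)}} + \frac{127398}{145579}\right) - 24044 = \left(\frac{918}{5 \left(\frac{396}{7} - \frac{5360}{7} + \frac{134^{2}}{7}\right)} + \frac{127398}{145579}\right) - 24044 = \left(\frac{918}{5 \left(\frac{396}{7} - \frac{5360}{7} + \frac{1}{7} \cdot 17956\right)} + 127398 \cdot \frac{1}{145579}\right) - 24044 = \left(\frac{918}{5 \left(\frac{396}{7} - \frac{5360}{7} + \frac{17956}{7}\right)} + \frac{127398}{145579}\right) - 24044 = \left(\frac{918}{5 \cdot 1856} + \frac{127398}{145579}\right) - 24044 = \left(\frac{918}{5} \cdot \frac{1}{1856} + \frac{127398}{145579}\right) - 24044 = \left(\frac{459}{4640} + \frac{127398}{145579}\right) - 24044 = \frac{657947481}{675486560} - 24044 = - \frac{16240740901159}{675486560}$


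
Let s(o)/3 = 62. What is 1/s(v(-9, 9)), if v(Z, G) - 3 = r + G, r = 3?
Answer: 1/186 ≈ 0.0053763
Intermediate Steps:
v(Z, G) = 6 + G (v(Z, G) = 3 + (3 + G) = 6 + G)
s(o) = 186 (s(o) = 3*62 = 186)
1/s(v(-9, 9)) = 1/186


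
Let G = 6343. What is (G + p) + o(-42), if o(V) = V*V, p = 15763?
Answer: 23870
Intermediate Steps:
o(V) = V²
(G + p) + o(-42) = (6343 + 15763) + (-42)² = 22106 + 1764 = 23870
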